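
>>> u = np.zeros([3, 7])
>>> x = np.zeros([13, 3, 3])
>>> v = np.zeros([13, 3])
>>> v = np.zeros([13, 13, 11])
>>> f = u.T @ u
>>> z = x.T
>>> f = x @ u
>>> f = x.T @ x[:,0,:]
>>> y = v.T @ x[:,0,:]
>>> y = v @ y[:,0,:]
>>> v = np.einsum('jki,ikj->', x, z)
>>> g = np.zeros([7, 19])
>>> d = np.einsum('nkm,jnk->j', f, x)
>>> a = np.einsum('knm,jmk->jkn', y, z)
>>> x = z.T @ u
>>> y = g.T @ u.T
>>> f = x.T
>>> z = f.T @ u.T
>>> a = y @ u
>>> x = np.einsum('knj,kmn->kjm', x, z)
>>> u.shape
(3, 7)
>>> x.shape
(13, 7, 3)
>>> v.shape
()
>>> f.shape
(7, 3, 13)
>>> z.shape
(13, 3, 3)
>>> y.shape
(19, 3)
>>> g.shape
(7, 19)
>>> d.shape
(13,)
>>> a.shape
(19, 7)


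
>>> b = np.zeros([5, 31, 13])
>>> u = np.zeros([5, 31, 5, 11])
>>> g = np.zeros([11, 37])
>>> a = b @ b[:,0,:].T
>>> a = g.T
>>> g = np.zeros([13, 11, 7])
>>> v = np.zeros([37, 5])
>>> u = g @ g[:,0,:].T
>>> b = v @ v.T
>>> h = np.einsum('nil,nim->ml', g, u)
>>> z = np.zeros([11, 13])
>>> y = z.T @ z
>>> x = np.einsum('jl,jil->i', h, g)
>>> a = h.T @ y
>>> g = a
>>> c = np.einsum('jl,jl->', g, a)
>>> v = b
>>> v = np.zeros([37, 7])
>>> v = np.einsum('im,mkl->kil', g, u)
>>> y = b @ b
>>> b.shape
(37, 37)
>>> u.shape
(13, 11, 13)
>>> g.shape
(7, 13)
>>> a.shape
(7, 13)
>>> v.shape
(11, 7, 13)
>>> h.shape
(13, 7)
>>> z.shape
(11, 13)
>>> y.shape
(37, 37)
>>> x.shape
(11,)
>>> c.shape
()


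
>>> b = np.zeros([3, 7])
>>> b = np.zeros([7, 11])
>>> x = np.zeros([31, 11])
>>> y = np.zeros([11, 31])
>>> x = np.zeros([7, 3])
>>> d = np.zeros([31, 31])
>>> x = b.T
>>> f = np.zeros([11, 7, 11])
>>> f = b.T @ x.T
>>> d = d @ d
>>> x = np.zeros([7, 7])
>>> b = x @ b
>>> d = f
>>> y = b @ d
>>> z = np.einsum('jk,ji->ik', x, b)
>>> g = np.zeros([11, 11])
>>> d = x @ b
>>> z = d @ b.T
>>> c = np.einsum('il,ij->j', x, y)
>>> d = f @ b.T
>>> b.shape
(7, 11)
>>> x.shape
(7, 7)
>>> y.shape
(7, 11)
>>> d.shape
(11, 7)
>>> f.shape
(11, 11)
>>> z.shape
(7, 7)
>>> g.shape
(11, 11)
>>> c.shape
(11,)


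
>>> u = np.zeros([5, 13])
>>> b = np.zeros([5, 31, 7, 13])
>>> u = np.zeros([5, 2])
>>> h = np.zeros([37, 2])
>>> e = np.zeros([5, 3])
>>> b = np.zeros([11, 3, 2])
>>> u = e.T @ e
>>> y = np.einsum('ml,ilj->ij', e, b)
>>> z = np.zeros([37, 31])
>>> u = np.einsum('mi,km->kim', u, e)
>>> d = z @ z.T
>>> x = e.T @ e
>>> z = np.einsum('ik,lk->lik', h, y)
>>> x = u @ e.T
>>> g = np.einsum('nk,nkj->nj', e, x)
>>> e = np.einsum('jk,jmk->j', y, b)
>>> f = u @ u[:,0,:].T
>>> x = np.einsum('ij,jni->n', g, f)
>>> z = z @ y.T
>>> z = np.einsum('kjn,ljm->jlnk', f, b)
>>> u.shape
(5, 3, 3)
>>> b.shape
(11, 3, 2)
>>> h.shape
(37, 2)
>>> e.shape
(11,)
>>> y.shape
(11, 2)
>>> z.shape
(3, 11, 5, 5)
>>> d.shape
(37, 37)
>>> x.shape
(3,)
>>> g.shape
(5, 5)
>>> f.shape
(5, 3, 5)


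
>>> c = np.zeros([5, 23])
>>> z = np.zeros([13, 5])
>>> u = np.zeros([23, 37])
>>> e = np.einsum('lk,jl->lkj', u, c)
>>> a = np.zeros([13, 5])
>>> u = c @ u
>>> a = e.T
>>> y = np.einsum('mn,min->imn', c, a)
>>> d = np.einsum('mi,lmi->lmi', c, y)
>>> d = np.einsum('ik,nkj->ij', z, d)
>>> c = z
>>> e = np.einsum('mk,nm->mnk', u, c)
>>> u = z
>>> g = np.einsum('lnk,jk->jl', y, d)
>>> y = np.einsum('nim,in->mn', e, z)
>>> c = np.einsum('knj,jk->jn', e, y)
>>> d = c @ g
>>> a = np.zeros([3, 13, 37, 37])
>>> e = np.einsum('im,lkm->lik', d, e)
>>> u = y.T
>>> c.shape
(37, 13)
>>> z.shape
(13, 5)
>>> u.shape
(5, 37)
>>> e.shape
(5, 37, 13)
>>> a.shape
(3, 13, 37, 37)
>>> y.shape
(37, 5)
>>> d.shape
(37, 37)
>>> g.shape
(13, 37)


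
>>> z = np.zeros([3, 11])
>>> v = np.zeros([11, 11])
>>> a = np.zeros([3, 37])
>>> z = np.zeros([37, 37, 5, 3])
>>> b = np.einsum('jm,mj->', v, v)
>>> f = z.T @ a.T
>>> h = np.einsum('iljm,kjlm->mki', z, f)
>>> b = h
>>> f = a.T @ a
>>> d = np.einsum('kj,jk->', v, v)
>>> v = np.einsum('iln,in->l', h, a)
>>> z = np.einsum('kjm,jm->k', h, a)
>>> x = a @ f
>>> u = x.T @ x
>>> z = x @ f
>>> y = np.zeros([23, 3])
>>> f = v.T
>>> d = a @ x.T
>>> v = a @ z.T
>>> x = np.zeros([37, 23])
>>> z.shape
(3, 37)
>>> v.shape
(3, 3)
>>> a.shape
(3, 37)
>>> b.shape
(3, 3, 37)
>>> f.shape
(3,)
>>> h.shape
(3, 3, 37)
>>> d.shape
(3, 3)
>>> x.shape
(37, 23)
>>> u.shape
(37, 37)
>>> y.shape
(23, 3)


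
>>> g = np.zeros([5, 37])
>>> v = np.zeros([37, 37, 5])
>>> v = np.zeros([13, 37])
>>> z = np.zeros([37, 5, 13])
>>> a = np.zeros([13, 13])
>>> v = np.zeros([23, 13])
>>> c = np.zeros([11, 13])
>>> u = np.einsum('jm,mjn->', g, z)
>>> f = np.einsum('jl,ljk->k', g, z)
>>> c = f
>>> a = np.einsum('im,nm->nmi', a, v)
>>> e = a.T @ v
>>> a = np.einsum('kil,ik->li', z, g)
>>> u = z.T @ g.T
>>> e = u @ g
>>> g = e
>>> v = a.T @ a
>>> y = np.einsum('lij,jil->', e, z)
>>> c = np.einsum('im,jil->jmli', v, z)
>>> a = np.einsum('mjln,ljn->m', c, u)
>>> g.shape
(13, 5, 37)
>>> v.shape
(5, 5)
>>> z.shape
(37, 5, 13)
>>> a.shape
(37,)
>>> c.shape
(37, 5, 13, 5)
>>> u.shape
(13, 5, 5)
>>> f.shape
(13,)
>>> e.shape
(13, 5, 37)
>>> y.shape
()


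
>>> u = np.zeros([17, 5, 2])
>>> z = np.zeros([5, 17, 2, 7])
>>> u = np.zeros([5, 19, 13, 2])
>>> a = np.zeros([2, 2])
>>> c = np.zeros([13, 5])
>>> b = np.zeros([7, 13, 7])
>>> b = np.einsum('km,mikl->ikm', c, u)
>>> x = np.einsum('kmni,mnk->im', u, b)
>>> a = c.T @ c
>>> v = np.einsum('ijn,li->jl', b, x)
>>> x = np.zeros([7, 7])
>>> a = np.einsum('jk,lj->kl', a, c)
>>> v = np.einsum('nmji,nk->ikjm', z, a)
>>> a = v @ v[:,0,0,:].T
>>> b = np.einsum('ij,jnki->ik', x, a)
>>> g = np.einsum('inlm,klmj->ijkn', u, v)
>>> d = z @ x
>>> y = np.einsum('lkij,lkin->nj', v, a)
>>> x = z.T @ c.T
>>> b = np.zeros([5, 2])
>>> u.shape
(5, 19, 13, 2)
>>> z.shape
(5, 17, 2, 7)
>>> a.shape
(7, 13, 2, 7)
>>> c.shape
(13, 5)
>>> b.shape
(5, 2)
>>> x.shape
(7, 2, 17, 13)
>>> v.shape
(7, 13, 2, 17)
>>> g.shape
(5, 17, 7, 19)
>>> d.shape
(5, 17, 2, 7)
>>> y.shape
(7, 17)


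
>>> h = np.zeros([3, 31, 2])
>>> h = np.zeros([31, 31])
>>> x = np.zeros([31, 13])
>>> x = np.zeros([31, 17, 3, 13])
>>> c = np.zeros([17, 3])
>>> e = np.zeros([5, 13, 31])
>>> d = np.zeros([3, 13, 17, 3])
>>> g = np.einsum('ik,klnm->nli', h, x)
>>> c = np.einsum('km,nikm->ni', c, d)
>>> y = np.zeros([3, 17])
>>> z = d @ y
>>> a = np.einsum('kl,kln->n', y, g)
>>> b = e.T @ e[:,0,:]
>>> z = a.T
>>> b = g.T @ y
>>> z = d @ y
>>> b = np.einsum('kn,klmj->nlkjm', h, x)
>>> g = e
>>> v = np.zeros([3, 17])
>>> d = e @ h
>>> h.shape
(31, 31)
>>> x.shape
(31, 17, 3, 13)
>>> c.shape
(3, 13)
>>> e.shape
(5, 13, 31)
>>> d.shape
(5, 13, 31)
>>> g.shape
(5, 13, 31)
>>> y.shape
(3, 17)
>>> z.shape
(3, 13, 17, 17)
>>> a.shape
(31,)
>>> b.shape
(31, 17, 31, 13, 3)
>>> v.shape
(3, 17)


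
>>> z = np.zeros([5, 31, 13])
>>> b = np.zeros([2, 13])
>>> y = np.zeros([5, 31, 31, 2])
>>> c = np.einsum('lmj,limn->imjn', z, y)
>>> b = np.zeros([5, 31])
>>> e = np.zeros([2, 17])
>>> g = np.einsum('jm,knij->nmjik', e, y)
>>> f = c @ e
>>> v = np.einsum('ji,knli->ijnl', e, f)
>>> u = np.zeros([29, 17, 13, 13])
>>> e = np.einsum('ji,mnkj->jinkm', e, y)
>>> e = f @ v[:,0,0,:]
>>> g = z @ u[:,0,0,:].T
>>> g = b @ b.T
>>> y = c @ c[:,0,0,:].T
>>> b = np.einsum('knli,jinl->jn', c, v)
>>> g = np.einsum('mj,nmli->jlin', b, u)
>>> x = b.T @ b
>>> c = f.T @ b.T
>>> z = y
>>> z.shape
(31, 31, 13, 31)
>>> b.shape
(17, 31)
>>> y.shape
(31, 31, 13, 31)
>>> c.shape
(17, 13, 31, 17)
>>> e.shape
(31, 31, 13, 13)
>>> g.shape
(31, 13, 13, 29)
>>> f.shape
(31, 31, 13, 17)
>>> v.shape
(17, 2, 31, 13)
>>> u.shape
(29, 17, 13, 13)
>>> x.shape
(31, 31)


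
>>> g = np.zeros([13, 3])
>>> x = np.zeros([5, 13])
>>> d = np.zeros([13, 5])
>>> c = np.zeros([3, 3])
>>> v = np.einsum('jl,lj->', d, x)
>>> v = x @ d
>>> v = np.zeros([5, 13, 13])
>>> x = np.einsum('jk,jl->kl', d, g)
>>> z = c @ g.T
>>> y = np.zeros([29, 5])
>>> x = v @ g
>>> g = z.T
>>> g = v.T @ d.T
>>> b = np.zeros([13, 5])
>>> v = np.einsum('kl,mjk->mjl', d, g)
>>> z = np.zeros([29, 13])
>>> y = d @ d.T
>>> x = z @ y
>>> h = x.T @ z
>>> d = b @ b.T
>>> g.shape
(13, 13, 13)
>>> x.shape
(29, 13)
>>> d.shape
(13, 13)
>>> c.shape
(3, 3)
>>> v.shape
(13, 13, 5)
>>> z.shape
(29, 13)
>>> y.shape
(13, 13)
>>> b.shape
(13, 5)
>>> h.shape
(13, 13)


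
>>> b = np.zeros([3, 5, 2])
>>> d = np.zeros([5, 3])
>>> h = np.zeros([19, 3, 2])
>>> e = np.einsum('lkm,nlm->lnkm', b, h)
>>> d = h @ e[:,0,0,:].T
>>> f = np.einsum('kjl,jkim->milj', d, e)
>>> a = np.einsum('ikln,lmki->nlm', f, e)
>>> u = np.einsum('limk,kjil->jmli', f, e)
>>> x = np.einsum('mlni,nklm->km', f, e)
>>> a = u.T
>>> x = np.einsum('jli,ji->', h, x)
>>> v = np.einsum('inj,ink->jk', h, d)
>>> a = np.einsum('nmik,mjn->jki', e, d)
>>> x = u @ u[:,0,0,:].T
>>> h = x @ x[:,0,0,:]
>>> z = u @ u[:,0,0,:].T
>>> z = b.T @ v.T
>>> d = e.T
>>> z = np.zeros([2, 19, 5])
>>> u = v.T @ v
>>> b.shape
(3, 5, 2)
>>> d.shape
(2, 5, 19, 3)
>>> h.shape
(19, 3, 2, 19)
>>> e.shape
(3, 19, 5, 2)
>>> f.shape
(2, 5, 3, 3)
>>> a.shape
(3, 2, 5)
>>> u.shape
(3, 3)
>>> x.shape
(19, 3, 2, 19)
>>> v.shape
(2, 3)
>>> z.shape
(2, 19, 5)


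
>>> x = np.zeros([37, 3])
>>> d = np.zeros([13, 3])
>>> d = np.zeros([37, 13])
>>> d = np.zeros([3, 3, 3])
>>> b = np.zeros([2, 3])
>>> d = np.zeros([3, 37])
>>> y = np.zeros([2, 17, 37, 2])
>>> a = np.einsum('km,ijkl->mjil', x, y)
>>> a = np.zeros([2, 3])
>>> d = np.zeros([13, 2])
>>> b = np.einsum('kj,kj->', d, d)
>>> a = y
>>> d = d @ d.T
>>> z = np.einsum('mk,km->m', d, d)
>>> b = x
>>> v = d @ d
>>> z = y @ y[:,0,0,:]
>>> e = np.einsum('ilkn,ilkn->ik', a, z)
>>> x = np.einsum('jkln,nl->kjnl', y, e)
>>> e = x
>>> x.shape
(17, 2, 2, 37)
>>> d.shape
(13, 13)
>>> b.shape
(37, 3)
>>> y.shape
(2, 17, 37, 2)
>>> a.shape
(2, 17, 37, 2)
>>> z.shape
(2, 17, 37, 2)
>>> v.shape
(13, 13)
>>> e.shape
(17, 2, 2, 37)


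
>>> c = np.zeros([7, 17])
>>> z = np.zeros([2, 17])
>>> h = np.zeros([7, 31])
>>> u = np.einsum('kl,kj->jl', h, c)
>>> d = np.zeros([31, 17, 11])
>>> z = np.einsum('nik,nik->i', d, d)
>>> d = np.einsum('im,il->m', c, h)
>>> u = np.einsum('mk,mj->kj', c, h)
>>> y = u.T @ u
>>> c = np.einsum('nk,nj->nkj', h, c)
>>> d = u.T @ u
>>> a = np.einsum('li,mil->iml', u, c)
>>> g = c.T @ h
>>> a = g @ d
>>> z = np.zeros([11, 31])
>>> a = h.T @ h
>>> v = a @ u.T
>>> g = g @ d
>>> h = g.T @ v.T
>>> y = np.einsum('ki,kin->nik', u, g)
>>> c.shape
(7, 31, 17)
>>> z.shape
(11, 31)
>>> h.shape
(31, 31, 31)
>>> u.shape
(17, 31)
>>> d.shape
(31, 31)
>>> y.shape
(31, 31, 17)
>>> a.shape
(31, 31)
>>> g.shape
(17, 31, 31)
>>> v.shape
(31, 17)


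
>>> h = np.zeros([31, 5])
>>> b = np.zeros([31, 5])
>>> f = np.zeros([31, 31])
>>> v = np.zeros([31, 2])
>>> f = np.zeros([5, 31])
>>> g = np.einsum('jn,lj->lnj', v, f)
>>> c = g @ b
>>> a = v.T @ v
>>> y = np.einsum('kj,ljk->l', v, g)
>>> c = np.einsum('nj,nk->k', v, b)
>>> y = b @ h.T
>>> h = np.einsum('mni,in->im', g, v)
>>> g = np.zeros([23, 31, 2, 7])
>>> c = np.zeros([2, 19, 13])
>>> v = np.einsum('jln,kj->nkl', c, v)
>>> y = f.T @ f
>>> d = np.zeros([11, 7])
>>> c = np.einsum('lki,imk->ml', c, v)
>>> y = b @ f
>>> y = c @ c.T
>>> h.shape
(31, 5)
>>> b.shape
(31, 5)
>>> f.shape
(5, 31)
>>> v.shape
(13, 31, 19)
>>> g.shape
(23, 31, 2, 7)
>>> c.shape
(31, 2)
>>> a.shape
(2, 2)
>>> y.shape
(31, 31)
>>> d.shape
(11, 7)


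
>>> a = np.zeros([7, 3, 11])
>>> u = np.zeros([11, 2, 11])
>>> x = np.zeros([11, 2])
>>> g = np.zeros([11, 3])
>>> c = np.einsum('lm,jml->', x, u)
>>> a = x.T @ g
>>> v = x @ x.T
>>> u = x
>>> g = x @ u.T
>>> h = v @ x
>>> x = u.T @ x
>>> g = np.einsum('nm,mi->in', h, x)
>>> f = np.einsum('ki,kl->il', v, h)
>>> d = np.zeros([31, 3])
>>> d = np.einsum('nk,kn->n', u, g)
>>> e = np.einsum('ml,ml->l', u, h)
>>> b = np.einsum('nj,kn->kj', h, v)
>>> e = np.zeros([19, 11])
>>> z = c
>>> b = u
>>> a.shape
(2, 3)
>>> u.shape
(11, 2)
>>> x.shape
(2, 2)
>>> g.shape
(2, 11)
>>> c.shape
()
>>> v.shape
(11, 11)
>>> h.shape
(11, 2)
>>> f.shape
(11, 2)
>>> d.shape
(11,)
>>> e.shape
(19, 11)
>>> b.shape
(11, 2)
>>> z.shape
()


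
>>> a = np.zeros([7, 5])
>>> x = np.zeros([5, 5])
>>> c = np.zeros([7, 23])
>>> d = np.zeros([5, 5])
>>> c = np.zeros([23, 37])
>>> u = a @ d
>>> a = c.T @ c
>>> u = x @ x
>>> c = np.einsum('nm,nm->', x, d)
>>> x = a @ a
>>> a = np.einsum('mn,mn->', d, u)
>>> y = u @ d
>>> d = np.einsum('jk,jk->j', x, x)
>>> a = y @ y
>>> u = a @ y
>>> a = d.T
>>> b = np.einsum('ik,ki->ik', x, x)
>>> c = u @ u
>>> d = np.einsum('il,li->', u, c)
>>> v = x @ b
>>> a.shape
(37,)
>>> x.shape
(37, 37)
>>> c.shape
(5, 5)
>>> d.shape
()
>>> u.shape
(5, 5)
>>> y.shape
(5, 5)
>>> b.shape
(37, 37)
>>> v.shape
(37, 37)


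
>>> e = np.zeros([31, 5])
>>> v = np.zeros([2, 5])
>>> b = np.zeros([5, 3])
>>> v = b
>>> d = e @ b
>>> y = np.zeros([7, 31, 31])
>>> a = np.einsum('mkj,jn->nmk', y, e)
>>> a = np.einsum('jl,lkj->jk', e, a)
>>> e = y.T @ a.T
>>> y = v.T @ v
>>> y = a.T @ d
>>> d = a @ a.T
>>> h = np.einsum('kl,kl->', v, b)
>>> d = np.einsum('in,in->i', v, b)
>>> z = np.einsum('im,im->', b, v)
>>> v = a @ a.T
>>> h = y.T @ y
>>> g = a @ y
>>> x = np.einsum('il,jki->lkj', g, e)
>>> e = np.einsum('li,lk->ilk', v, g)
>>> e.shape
(31, 31, 3)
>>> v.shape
(31, 31)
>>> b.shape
(5, 3)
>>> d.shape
(5,)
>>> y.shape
(7, 3)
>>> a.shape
(31, 7)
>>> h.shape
(3, 3)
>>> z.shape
()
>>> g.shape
(31, 3)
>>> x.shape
(3, 31, 31)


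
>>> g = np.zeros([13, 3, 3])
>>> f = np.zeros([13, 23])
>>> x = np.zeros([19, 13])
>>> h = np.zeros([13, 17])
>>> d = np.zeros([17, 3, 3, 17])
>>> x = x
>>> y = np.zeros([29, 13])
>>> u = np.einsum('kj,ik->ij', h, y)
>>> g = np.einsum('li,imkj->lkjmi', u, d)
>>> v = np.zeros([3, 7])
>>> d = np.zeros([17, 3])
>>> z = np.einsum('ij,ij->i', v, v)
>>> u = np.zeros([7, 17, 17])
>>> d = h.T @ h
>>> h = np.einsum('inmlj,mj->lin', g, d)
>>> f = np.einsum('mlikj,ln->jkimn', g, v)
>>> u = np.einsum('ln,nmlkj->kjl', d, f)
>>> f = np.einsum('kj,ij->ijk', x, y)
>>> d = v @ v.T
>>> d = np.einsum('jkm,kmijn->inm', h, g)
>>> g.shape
(29, 3, 17, 3, 17)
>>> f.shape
(29, 13, 19)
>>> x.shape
(19, 13)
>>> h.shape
(3, 29, 3)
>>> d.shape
(17, 17, 3)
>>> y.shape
(29, 13)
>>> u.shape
(29, 7, 17)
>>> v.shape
(3, 7)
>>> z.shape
(3,)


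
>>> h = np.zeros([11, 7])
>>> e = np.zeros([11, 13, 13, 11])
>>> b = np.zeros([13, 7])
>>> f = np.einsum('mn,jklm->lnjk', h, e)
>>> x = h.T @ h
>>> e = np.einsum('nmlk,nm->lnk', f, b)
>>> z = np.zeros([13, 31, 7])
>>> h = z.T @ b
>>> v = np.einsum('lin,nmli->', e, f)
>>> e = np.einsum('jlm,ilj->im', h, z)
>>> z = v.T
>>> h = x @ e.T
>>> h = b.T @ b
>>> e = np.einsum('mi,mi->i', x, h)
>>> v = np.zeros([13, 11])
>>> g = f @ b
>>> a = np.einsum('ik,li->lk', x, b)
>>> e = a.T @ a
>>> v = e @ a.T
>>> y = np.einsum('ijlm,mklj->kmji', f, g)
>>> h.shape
(7, 7)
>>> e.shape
(7, 7)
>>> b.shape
(13, 7)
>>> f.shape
(13, 7, 11, 13)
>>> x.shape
(7, 7)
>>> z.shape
()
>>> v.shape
(7, 13)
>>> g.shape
(13, 7, 11, 7)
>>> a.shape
(13, 7)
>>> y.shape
(7, 13, 7, 13)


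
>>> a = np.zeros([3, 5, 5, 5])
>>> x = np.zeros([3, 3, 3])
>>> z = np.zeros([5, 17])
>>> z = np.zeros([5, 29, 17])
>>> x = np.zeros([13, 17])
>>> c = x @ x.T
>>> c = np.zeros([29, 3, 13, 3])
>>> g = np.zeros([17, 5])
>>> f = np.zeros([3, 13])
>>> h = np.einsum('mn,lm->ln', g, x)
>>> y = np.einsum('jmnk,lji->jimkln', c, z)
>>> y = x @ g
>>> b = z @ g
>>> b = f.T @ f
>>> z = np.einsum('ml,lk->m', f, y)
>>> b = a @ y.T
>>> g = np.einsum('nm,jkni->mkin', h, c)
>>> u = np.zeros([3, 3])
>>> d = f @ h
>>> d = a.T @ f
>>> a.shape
(3, 5, 5, 5)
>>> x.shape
(13, 17)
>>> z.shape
(3,)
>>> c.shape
(29, 3, 13, 3)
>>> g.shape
(5, 3, 3, 13)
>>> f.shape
(3, 13)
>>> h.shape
(13, 5)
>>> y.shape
(13, 5)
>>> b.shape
(3, 5, 5, 13)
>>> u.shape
(3, 3)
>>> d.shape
(5, 5, 5, 13)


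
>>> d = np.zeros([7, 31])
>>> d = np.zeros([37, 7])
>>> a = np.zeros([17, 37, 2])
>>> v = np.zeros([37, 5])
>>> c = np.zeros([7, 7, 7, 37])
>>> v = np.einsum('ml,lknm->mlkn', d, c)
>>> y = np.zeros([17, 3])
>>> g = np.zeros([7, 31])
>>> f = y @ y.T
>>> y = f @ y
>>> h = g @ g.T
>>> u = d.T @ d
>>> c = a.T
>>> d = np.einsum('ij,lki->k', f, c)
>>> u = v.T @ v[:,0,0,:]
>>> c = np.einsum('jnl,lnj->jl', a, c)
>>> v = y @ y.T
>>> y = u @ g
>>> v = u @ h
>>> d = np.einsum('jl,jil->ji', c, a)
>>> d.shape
(17, 37)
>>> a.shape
(17, 37, 2)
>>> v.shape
(7, 7, 7, 7)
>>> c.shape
(17, 2)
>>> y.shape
(7, 7, 7, 31)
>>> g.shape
(7, 31)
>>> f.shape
(17, 17)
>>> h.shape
(7, 7)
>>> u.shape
(7, 7, 7, 7)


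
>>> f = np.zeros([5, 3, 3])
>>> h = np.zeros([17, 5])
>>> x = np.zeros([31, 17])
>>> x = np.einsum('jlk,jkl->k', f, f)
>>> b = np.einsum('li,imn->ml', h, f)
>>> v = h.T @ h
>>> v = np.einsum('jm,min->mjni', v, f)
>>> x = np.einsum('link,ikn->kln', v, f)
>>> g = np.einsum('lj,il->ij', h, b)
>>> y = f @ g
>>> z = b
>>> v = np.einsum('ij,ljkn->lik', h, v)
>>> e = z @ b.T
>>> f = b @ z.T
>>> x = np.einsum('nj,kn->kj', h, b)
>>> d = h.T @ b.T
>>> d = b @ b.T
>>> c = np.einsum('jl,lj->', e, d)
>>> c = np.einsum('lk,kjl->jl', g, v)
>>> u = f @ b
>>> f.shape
(3, 3)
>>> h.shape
(17, 5)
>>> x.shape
(3, 5)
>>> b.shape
(3, 17)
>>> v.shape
(5, 17, 3)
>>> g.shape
(3, 5)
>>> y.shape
(5, 3, 5)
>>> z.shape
(3, 17)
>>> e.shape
(3, 3)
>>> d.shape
(3, 3)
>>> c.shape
(17, 3)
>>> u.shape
(3, 17)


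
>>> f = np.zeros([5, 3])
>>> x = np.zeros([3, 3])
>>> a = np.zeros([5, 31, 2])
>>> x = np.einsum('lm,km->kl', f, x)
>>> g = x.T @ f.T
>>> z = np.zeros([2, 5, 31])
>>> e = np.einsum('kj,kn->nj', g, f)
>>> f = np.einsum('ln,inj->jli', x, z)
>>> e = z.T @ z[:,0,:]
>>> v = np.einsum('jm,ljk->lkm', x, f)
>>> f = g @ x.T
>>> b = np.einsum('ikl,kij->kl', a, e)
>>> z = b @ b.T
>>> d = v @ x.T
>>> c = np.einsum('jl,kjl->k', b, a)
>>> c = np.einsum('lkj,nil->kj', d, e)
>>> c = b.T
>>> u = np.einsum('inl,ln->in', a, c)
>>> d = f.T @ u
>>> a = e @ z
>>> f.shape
(5, 3)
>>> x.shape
(3, 5)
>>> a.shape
(31, 5, 31)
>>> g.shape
(5, 5)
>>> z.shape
(31, 31)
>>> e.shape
(31, 5, 31)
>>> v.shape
(31, 2, 5)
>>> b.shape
(31, 2)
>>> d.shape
(3, 31)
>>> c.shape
(2, 31)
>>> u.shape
(5, 31)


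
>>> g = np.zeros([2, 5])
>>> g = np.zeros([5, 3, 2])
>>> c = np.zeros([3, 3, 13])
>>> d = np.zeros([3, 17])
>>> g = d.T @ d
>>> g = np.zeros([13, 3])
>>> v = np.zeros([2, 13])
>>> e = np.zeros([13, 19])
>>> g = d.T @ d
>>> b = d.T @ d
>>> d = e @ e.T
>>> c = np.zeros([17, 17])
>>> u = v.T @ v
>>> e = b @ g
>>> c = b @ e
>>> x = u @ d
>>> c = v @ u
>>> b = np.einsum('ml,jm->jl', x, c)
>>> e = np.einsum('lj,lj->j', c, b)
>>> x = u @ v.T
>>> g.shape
(17, 17)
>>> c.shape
(2, 13)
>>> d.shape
(13, 13)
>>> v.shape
(2, 13)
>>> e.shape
(13,)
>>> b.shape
(2, 13)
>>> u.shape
(13, 13)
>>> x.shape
(13, 2)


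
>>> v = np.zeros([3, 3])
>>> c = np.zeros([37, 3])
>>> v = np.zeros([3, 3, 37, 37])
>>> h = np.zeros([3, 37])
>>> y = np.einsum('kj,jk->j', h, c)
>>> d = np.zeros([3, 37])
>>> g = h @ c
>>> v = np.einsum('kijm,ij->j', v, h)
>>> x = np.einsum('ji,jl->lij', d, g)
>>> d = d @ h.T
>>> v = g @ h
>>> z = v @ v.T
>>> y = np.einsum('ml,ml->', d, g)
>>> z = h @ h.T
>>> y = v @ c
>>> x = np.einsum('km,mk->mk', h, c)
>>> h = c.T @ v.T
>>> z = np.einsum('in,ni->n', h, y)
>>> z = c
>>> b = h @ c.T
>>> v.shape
(3, 37)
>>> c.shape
(37, 3)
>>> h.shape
(3, 3)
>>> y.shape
(3, 3)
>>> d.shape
(3, 3)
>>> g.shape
(3, 3)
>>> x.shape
(37, 3)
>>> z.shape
(37, 3)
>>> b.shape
(3, 37)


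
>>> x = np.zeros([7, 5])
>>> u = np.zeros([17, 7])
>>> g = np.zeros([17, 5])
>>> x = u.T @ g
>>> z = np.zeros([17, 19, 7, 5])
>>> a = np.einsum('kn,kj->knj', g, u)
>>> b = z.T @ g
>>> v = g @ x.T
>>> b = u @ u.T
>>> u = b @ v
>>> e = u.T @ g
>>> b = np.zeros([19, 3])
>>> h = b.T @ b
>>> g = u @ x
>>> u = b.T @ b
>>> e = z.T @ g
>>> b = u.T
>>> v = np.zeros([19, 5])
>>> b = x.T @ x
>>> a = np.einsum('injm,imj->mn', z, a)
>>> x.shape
(7, 5)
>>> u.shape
(3, 3)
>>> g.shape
(17, 5)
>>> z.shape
(17, 19, 7, 5)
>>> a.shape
(5, 19)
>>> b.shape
(5, 5)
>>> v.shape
(19, 5)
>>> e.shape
(5, 7, 19, 5)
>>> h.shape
(3, 3)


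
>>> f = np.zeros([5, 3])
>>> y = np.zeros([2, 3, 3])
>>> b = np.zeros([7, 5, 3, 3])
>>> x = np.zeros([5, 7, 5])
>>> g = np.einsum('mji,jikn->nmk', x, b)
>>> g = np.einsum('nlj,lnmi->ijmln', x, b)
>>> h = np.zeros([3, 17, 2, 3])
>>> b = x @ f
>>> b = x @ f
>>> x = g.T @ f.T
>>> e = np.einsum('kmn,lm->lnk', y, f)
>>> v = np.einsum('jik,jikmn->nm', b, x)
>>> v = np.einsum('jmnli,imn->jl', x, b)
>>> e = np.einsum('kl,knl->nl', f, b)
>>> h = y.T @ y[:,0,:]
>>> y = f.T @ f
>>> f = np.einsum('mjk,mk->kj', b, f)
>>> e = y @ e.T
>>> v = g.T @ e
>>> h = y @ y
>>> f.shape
(3, 7)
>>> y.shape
(3, 3)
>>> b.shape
(5, 7, 3)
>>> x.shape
(5, 7, 3, 5, 5)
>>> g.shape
(3, 5, 3, 7, 5)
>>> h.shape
(3, 3)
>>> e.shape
(3, 7)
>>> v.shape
(5, 7, 3, 5, 7)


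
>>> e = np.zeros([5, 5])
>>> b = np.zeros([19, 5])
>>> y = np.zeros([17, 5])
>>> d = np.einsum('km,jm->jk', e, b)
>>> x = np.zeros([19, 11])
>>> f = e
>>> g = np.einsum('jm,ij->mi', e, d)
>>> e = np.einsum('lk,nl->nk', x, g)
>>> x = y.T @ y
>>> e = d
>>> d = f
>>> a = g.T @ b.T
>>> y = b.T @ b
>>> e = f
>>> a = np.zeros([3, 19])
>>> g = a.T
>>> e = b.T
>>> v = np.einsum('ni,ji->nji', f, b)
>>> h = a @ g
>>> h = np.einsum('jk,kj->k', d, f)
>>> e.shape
(5, 19)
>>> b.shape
(19, 5)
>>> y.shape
(5, 5)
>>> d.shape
(5, 5)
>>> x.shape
(5, 5)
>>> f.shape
(5, 5)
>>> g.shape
(19, 3)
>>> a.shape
(3, 19)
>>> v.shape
(5, 19, 5)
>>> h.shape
(5,)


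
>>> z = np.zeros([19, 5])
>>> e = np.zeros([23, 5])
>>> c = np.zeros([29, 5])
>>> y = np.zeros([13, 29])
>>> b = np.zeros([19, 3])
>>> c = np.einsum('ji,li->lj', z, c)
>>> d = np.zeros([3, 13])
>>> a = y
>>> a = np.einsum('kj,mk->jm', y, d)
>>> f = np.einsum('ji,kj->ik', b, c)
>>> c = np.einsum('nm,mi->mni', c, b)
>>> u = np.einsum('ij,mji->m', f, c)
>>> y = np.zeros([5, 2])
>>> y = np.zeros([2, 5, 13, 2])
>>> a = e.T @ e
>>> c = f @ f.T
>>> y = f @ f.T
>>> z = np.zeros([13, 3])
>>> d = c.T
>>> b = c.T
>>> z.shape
(13, 3)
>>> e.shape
(23, 5)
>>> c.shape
(3, 3)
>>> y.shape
(3, 3)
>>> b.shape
(3, 3)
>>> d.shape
(3, 3)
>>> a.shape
(5, 5)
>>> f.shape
(3, 29)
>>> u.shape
(19,)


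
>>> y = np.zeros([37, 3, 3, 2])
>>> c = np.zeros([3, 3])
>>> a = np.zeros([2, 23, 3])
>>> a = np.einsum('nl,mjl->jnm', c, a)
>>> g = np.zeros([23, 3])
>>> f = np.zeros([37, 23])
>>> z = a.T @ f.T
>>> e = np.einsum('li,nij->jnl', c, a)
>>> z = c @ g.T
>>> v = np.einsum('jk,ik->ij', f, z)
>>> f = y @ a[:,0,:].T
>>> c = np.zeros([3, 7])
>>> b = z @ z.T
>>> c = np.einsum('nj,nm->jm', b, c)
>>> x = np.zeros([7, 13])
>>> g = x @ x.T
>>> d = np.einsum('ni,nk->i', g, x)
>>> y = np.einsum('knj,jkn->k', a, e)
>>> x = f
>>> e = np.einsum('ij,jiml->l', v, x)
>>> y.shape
(23,)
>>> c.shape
(3, 7)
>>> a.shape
(23, 3, 2)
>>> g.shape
(7, 7)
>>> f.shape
(37, 3, 3, 23)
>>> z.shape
(3, 23)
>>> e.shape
(23,)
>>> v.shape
(3, 37)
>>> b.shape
(3, 3)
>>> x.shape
(37, 3, 3, 23)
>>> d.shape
(7,)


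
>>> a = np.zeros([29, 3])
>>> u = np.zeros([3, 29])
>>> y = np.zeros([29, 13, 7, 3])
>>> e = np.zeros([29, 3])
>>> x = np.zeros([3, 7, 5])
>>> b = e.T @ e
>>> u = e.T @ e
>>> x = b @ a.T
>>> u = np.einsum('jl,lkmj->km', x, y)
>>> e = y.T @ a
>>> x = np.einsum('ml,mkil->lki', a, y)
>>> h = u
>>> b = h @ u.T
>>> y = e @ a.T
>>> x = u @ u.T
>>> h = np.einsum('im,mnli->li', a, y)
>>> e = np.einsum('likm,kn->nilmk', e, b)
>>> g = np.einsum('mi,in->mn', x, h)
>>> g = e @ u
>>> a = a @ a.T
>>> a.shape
(29, 29)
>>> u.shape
(13, 7)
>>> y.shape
(3, 7, 13, 29)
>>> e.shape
(13, 7, 3, 3, 13)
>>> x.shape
(13, 13)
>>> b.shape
(13, 13)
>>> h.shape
(13, 29)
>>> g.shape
(13, 7, 3, 3, 7)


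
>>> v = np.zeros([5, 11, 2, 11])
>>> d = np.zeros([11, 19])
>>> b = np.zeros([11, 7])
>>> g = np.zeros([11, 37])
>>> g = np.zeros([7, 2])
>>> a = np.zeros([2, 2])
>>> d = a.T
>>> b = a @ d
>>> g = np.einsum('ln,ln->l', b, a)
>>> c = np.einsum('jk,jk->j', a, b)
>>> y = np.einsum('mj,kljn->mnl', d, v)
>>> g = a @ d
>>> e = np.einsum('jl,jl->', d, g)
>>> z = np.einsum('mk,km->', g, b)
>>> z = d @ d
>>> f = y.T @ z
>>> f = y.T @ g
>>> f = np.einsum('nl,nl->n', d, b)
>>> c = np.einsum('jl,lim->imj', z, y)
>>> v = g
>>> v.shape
(2, 2)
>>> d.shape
(2, 2)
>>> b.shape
(2, 2)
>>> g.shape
(2, 2)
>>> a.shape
(2, 2)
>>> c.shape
(11, 11, 2)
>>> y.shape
(2, 11, 11)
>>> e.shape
()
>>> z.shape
(2, 2)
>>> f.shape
(2,)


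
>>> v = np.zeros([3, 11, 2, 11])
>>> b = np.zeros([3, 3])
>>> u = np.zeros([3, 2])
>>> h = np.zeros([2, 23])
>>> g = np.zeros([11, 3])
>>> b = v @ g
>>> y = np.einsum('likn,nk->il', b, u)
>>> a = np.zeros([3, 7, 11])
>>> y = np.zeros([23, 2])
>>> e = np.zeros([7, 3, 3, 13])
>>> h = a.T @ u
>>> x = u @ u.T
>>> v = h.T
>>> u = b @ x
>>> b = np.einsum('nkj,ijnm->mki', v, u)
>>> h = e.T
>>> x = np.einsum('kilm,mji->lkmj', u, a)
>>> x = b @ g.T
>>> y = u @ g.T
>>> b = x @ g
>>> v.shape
(2, 7, 11)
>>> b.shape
(3, 7, 3)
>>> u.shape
(3, 11, 2, 3)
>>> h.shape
(13, 3, 3, 7)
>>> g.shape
(11, 3)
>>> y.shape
(3, 11, 2, 11)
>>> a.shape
(3, 7, 11)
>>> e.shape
(7, 3, 3, 13)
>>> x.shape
(3, 7, 11)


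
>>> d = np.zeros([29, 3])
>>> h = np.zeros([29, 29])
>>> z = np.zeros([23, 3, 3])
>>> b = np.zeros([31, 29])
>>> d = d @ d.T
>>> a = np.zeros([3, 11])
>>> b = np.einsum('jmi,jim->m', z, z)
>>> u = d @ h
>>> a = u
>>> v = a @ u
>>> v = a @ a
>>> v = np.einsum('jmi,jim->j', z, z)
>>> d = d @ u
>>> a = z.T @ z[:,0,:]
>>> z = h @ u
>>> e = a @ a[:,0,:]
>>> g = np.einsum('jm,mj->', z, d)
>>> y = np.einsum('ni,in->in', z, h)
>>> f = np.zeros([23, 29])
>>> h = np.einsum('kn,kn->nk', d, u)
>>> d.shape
(29, 29)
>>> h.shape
(29, 29)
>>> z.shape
(29, 29)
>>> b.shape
(3,)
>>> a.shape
(3, 3, 3)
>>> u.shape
(29, 29)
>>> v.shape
(23,)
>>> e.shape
(3, 3, 3)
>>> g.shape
()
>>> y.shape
(29, 29)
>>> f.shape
(23, 29)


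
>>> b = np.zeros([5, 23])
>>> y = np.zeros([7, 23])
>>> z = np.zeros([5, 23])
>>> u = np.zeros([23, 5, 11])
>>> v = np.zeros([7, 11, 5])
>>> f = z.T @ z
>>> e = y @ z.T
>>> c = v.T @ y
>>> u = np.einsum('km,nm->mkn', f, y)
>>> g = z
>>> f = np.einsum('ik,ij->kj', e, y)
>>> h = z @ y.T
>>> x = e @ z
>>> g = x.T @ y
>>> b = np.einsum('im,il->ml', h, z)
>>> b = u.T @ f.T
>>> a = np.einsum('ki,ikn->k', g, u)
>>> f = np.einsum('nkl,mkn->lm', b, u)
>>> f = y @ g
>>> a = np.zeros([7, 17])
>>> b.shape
(7, 23, 5)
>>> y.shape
(7, 23)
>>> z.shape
(5, 23)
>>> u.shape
(23, 23, 7)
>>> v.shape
(7, 11, 5)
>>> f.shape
(7, 23)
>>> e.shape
(7, 5)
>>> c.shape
(5, 11, 23)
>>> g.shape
(23, 23)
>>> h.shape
(5, 7)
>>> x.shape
(7, 23)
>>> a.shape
(7, 17)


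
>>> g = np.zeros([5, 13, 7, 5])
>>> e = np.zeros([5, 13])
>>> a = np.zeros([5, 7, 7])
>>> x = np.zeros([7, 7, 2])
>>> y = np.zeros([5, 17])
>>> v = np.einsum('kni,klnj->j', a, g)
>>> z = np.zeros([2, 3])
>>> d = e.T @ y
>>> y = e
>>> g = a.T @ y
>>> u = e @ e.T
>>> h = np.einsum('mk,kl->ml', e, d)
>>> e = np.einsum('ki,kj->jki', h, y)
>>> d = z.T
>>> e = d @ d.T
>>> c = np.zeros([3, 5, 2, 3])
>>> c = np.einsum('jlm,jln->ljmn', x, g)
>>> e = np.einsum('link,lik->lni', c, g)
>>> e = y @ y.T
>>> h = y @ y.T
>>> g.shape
(7, 7, 13)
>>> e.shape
(5, 5)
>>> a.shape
(5, 7, 7)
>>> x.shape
(7, 7, 2)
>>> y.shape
(5, 13)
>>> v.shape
(5,)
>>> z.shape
(2, 3)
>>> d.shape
(3, 2)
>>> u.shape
(5, 5)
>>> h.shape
(5, 5)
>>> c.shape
(7, 7, 2, 13)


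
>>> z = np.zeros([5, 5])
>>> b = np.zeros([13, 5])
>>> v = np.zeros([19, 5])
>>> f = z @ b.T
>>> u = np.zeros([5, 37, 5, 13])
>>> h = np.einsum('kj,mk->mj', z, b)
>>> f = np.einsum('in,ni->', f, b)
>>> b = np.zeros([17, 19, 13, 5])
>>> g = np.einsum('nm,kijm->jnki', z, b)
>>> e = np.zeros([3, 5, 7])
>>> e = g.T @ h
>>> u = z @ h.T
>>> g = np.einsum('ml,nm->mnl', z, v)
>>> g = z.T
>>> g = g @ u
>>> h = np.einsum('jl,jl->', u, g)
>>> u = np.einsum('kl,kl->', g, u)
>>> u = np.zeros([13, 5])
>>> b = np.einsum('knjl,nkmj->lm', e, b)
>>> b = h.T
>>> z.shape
(5, 5)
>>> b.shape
()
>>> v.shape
(19, 5)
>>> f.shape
()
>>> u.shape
(13, 5)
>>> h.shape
()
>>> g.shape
(5, 13)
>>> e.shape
(19, 17, 5, 5)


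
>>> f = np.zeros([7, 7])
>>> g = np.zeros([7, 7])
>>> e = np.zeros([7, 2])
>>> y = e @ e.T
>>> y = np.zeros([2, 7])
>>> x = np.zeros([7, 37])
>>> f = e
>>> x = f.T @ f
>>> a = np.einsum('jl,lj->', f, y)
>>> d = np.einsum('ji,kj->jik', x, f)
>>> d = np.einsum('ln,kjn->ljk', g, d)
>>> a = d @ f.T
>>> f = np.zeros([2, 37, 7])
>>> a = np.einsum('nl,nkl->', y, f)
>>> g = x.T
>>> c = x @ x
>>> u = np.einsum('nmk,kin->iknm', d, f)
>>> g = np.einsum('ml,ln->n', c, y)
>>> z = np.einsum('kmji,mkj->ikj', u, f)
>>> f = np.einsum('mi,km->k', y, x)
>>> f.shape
(2,)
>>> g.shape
(7,)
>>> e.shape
(7, 2)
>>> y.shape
(2, 7)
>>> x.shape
(2, 2)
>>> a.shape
()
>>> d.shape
(7, 2, 2)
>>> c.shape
(2, 2)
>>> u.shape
(37, 2, 7, 2)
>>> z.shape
(2, 37, 7)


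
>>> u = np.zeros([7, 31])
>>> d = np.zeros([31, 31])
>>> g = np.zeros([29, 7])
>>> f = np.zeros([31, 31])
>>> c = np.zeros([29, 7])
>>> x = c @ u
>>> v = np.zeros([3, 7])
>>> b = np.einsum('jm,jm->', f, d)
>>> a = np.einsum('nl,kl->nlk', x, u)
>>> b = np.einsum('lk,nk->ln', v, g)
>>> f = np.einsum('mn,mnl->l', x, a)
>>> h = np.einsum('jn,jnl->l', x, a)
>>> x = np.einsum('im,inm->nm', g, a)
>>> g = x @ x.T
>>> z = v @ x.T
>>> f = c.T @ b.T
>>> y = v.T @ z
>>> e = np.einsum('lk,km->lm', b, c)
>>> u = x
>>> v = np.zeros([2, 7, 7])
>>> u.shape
(31, 7)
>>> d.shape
(31, 31)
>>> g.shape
(31, 31)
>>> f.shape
(7, 3)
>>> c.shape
(29, 7)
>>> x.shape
(31, 7)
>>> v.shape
(2, 7, 7)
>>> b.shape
(3, 29)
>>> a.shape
(29, 31, 7)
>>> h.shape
(7,)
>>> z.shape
(3, 31)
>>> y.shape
(7, 31)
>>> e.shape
(3, 7)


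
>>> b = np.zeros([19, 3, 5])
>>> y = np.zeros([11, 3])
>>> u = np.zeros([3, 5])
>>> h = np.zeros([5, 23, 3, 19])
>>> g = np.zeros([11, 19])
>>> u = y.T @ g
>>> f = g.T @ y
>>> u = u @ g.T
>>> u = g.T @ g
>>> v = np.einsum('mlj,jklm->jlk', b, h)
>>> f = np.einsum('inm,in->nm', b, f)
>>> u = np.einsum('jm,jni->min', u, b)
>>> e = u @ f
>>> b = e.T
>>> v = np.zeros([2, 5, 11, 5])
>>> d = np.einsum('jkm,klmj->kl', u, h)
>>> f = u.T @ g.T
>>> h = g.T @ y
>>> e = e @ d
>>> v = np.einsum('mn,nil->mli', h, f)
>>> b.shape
(5, 5, 19)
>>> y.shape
(11, 3)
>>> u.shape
(19, 5, 3)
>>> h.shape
(19, 3)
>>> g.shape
(11, 19)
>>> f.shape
(3, 5, 11)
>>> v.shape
(19, 11, 5)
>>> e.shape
(19, 5, 23)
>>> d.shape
(5, 23)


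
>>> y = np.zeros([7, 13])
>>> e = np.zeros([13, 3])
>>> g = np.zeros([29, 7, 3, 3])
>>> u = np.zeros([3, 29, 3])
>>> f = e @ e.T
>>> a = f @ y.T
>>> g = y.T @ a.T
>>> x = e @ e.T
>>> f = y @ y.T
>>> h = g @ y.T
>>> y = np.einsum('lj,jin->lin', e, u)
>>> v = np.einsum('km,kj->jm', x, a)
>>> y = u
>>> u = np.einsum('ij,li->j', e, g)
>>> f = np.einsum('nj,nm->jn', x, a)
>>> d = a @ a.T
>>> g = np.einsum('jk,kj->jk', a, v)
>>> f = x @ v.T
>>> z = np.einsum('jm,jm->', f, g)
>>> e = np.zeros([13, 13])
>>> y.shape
(3, 29, 3)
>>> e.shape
(13, 13)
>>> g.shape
(13, 7)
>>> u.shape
(3,)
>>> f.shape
(13, 7)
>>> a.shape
(13, 7)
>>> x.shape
(13, 13)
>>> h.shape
(13, 7)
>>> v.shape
(7, 13)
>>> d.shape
(13, 13)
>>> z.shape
()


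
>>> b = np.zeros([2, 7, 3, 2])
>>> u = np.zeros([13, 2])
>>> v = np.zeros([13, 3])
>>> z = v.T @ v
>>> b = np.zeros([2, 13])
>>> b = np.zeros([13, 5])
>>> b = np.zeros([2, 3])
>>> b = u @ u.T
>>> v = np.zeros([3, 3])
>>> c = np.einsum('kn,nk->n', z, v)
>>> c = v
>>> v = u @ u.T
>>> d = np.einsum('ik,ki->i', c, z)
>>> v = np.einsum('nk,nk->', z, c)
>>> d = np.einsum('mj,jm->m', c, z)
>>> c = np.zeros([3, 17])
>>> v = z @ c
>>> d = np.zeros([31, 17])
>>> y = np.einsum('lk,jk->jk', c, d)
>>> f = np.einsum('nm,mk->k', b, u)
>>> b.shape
(13, 13)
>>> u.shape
(13, 2)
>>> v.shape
(3, 17)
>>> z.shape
(3, 3)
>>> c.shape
(3, 17)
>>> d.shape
(31, 17)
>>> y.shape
(31, 17)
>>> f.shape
(2,)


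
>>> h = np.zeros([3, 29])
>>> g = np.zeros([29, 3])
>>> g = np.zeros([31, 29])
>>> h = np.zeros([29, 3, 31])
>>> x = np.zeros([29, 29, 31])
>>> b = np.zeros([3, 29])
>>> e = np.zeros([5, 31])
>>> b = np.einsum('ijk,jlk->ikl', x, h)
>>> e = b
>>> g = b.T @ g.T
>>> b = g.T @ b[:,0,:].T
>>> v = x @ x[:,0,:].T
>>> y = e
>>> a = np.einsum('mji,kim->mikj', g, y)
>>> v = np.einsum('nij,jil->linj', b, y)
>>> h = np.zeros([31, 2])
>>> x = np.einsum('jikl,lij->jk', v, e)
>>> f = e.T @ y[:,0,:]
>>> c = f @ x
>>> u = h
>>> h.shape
(31, 2)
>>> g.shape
(3, 31, 31)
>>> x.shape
(3, 31)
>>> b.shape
(31, 31, 29)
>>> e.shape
(29, 31, 3)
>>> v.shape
(3, 31, 31, 29)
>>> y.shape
(29, 31, 3)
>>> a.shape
(3, 31, 29, 31)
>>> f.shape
(3, 31, 3)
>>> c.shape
(3, 31, 31)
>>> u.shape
(31, 2)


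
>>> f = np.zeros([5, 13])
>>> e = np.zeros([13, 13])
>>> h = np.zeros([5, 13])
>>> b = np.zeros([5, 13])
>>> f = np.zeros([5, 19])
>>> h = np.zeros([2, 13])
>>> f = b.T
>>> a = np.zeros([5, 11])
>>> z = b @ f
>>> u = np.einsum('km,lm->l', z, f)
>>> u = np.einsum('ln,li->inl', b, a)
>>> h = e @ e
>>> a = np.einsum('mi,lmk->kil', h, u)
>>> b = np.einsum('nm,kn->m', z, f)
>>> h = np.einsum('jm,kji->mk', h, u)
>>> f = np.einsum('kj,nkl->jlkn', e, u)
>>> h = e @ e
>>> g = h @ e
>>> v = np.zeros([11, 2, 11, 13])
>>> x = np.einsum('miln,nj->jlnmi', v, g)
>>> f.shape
(13, 5, 13, 11)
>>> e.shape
(13, 13)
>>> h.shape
(13, 13)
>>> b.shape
(5,)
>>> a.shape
(5, 13, 11)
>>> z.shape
(5, 5)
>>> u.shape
(11, 13, 5)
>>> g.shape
(13, 13)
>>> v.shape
(11, 2, 11, 13)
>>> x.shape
(13, 11, 13, 11, 2)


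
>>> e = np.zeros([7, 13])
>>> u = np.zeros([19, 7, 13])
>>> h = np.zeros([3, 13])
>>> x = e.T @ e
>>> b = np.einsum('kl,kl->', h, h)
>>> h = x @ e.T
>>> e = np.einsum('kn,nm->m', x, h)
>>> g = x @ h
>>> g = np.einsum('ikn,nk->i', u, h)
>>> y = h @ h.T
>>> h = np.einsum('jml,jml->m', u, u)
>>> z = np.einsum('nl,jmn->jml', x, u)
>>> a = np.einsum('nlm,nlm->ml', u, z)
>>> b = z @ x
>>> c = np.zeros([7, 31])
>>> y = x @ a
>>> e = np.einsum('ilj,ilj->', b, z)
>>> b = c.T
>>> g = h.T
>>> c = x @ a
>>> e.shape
()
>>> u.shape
(19, 7, 13)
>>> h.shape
(7,)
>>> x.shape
(13, 13)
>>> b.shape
(31, 7)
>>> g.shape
(7,)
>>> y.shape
(13, 7)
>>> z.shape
(19, 7, 13)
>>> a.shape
(13, 7)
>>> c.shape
(13, 7)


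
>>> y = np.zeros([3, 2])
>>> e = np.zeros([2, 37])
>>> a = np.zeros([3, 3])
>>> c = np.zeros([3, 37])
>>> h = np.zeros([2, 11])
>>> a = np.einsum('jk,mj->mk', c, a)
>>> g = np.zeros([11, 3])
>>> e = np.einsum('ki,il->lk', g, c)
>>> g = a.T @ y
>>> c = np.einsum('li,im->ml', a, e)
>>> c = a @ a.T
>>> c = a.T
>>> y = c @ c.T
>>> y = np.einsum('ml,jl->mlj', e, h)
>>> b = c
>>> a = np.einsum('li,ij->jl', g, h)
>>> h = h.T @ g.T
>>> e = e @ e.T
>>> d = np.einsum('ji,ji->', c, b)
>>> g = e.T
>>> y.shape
(37, 11, 2)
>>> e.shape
(37, 37)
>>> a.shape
(11, 37)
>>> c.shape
(37, 3)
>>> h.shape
(11, 37)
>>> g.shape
(37, 37)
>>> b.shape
(37, 3)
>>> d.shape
()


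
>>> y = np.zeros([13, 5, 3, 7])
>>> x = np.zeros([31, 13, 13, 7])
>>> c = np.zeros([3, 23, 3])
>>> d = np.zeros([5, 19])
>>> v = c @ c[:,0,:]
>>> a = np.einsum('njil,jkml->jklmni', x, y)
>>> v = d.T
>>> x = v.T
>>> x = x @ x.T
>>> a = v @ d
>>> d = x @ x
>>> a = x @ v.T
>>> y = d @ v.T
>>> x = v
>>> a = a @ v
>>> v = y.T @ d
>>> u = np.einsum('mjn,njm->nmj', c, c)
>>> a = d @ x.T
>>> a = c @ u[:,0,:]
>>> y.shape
(5, 19)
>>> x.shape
(19, 5)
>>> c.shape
(3, 23, 3)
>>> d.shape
(5, 5)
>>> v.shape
(19, 5)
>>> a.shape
(3, 23, 23)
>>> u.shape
(3, 3, 23)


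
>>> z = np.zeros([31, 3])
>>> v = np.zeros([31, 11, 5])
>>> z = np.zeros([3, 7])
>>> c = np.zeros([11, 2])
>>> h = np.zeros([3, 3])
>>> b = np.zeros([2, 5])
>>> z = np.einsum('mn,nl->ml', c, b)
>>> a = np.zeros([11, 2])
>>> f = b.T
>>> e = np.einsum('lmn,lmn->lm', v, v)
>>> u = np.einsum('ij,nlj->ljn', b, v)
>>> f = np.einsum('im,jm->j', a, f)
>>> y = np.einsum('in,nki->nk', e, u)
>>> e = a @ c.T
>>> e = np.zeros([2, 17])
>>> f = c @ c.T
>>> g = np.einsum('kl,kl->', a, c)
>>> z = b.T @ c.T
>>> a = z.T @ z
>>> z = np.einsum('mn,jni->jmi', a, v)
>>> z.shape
(31, 11, 5)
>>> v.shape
(31, 11, 5)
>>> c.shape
(11, 2)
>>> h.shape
(3, 3)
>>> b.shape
(2, 5)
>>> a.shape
(11, 11)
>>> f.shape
(11, 11)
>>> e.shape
(2, 17)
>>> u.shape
(11, 5, 31)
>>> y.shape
(11, 5)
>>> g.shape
()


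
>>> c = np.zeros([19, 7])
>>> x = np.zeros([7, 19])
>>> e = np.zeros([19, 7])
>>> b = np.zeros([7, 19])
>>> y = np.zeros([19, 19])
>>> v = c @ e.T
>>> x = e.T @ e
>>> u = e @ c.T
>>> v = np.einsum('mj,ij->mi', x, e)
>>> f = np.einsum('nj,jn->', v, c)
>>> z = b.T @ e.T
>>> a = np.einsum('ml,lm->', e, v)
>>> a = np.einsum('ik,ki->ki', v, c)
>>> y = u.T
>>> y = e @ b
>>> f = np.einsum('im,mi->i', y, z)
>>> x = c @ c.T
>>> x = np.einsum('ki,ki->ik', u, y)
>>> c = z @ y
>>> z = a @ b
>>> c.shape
(19, 19)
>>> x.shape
(19, 19)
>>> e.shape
(19, 7)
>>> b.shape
(7, 19)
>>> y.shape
(19, 19)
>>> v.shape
(7, 19)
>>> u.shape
(19, 19)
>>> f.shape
(19,)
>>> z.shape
(19, 19)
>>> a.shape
(19, 7)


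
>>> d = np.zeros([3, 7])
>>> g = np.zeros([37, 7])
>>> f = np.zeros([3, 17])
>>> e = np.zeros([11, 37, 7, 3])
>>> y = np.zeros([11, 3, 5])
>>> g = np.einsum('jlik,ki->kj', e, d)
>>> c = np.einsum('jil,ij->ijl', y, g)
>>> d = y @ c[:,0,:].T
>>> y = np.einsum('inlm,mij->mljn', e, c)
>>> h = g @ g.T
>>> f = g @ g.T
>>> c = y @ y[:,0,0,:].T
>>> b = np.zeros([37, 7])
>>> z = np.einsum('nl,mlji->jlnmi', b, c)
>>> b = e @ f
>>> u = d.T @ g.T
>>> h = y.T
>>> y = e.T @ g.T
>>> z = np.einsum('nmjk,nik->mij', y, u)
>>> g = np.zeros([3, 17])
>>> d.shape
(11, 3, 3)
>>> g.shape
(3, 17)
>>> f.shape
(3, 3)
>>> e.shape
(11, 37, 7, 3)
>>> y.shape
(3, 7, 37, 3)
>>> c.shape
(3, 7, 5, 3)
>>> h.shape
(37, 5, 7, 3)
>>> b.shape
(11, 37, 7, 3)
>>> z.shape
(7, 3, 37)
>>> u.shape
(3, 3, 3)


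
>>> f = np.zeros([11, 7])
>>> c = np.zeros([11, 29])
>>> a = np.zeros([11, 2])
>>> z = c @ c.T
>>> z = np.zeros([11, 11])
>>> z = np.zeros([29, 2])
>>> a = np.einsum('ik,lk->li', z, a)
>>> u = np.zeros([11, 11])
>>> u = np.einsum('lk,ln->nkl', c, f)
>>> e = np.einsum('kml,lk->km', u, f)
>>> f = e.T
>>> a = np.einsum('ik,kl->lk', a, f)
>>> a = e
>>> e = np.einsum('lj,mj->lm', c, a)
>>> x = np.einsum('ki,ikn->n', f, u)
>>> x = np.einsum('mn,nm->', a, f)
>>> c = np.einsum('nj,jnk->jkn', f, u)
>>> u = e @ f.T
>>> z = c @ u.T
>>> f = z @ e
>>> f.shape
(7, 11, 7)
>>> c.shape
(7, 11, 29)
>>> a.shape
(7, 29)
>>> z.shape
(7, 11, 11)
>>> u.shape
(11, 29)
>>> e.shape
(11, 7)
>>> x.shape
()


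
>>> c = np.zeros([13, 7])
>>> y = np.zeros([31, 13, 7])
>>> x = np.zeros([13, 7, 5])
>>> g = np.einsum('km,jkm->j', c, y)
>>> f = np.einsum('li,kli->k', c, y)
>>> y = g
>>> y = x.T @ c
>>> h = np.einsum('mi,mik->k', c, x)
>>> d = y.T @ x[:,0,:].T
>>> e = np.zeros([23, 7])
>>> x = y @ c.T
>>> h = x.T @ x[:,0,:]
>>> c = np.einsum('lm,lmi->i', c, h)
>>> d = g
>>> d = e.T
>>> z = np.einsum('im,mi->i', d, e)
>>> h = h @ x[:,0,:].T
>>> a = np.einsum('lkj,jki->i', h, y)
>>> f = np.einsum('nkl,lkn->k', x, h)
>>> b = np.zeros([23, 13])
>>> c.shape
(13,)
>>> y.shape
(5, 7, 7)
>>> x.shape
(5, 7, 13)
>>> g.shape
(31,)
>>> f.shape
(7,)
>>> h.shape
(13, 7, 5)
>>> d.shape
(7, 23)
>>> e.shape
(23, 7)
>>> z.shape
(7,)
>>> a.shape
(7,)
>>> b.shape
(23, 13)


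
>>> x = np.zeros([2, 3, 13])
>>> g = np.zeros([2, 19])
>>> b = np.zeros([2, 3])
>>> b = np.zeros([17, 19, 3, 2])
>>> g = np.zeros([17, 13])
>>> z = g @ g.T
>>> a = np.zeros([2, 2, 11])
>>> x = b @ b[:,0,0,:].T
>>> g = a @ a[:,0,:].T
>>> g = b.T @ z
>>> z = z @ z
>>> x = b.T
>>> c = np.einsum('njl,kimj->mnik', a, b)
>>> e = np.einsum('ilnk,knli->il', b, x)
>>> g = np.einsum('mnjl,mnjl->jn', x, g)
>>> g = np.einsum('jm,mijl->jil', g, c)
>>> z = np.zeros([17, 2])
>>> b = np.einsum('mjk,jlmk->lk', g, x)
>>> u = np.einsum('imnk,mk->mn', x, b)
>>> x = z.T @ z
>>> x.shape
(2, 2)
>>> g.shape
(19, 2, 17)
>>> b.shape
(3, 17)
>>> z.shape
(17, 2)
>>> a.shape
(2, 2, 11)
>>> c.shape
(3, 2, 19, 17)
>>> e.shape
(17, 19)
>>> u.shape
(3, 19)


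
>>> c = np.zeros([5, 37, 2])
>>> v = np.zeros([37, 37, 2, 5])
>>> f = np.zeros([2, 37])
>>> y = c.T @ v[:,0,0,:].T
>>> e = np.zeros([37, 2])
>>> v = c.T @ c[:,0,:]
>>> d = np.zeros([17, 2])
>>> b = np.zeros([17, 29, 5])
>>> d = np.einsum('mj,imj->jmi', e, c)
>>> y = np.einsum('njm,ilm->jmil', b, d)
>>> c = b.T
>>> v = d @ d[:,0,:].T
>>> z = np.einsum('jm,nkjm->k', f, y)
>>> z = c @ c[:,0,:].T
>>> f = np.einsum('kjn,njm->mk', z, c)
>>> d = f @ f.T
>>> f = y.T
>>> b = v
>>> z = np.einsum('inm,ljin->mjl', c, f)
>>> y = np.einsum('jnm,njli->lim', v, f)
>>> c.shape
(5, 29, 17)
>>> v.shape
(2, 37, 2)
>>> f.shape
(37, 2, 5, 29)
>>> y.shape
(5, 29, 2)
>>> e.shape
(37, 2)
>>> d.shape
(17, 17)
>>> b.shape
(2, 37, 2)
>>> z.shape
(17, 2, 37)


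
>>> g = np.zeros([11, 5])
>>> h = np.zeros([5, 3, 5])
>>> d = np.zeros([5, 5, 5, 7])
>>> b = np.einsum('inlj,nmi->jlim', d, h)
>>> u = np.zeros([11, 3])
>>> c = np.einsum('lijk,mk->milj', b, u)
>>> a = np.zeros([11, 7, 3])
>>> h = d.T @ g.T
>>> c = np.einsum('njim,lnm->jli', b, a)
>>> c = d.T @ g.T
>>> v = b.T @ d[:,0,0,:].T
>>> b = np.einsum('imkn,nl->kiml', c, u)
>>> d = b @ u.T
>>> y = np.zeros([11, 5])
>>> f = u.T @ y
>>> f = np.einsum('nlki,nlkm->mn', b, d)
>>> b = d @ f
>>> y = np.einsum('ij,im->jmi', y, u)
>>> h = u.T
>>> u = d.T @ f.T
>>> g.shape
(11, 5)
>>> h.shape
(3, 11)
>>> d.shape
(5, 7, 5, 11)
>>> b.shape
(5, 7, 5, 5)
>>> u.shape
(11, 5, 7, 11)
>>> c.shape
(7, 5, 5, 11)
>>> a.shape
(11, 7, 3)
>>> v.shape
(3, 5, 5, 5)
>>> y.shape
(5, 3, 11)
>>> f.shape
(11, 5)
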